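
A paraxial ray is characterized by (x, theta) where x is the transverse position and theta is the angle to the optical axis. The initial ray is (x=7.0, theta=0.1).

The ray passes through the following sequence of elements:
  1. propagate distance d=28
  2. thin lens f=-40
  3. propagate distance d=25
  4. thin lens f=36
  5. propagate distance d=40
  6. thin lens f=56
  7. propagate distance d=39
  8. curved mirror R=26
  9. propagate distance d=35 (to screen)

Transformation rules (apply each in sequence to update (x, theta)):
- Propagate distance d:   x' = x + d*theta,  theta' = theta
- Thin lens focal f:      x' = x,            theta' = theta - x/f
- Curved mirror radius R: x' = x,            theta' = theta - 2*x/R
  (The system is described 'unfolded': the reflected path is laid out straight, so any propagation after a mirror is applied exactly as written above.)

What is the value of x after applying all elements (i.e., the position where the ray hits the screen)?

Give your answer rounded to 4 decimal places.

Answer: -8.2123

Derivation:
Initial: x=7.0000 theta=0.1000
After 1 (propagate distance d=28): x=9.8000 theta=0.1000
After 2 (thin lens f=-40): x=9.8000 theta=0.3450
After 3 (propagate distance d=25): x=18.4250 theta=0.3450
After 4 (thin lens f=36): x=18.4250 theta=-1201/7200 (≈-0.1668)
After 5 (propagate distance d=40): x=4231/360 (≈11.7528) theta=-1201/7200 (≈-0.1668)
After 6 (thin lens f=56): x=4231/360 (≈11.7528) theta=-37969/100800 (≈-0.3767)
After 7 (propagate distance d=39): x=-296111/100800 (≈-2.9376) theta=-37969/100800 (≈-0.3767)
After 8 (curved mirror R=26): x=-296111/100800 (≈-2.9376) theta=-98743/655200 (≈-0.1507)
After 9 (propagate distance d=35 (to screen)): x=-1195717/145600 (≈-8.2123) theta=-98743/655200 (≈-0.1507)
Rounded to 4 decimal places: x = -8.2123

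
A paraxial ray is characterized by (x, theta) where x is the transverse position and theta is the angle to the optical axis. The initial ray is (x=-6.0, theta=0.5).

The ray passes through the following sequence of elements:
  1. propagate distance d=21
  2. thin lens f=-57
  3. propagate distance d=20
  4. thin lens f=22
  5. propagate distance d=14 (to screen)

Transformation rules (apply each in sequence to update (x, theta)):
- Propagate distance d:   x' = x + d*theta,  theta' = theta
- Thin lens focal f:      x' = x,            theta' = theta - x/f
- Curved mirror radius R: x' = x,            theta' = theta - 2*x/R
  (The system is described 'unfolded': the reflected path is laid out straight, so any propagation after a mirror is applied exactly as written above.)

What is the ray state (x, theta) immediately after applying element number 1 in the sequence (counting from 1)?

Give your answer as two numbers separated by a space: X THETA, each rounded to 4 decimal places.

Initial: x=-6.0000 theta=0.5000
After 1 (propagate distance d=21): x=4.5000 theta=0.5000
Rounded to 4 decimal places: x = 4.5000, theta = 0.5000

Answer: 4.5000 0.5000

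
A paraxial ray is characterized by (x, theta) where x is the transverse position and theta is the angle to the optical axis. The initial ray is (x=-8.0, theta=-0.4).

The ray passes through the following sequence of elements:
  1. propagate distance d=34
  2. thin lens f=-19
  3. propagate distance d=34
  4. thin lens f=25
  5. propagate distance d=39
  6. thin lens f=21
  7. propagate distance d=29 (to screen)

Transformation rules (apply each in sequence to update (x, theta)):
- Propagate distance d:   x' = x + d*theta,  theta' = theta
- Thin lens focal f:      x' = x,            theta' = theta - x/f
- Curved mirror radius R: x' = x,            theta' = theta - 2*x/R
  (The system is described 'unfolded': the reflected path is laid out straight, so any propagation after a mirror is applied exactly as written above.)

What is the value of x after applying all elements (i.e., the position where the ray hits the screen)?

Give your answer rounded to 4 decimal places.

Initial: x=-8.0000 theta=-0.4000
After 1 (propagate distance d=34): x=-21.6000 theta=-0.4000
After 2 (thin lens f=-19): x=-21.6000 theta=-146/95 (≈-1.5368)
After 3 (propagate distance d=34): x=-7016/95 (≈-73.8526) theta=-146/95 (≈-1.5368)
After 4 (thin lens f=25): x=-7016/95 (≈-73.8526) theta=3366/2375 (≈1.4173)
After 5 (propagate distance d=39): x=-44126/2375 (≈-18.5794) theta=3366/2375 (≈1.4173)
After 6 (thin lens f=21): x=-44126/2375 (≈-18.5794) theta=114812/49875 (≈2.3020)
After 7 (propagate distance d=29 (to screen)): x=2402902/49875 (≈48.1785) theta=114812/49875 (≈2.3020)
Rounded to 4 decimal places: x = 48.1785

Answer: 48.1785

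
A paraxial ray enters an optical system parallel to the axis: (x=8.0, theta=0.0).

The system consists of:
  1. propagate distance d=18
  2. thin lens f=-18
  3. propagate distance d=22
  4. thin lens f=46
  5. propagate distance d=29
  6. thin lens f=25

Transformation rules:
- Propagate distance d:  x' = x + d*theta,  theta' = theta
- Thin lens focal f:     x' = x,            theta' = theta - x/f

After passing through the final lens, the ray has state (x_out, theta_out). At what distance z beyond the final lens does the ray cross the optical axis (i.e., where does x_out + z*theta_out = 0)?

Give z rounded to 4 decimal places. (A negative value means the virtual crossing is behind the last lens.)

Initial: x=8.0000 theta=0.0000
After 1 (propagate distance d=18): x=8.0000 theta=0.0000
After 2 (thin lens f=-18): x=8.0000 theta=4/9 (≈0.4444)
After 3 (propagate distance d=22): x=160/9 (≈17.7778) theta=4/9 (≈0.4444)
After 4 (thin lens f=46): x=160/9 (≈17.7778) theta=4/69 (≈0.0580)
After 5 (propagate distance d=29): x=4028/207 (≈19.4589) theta=4/69 (≈0.0580)
After 6 (thin lens f=25): x=4028/207 (≈19.4589) theta=-3728/5175 (≈-0.7204)
z_focus = -x_out/theta_out = -(4028/207)/(-3728/5175) = 25175/932 ≈ 27.0118
Rounded to 4 decimal places: z = 27.0118

Answer: 27.0118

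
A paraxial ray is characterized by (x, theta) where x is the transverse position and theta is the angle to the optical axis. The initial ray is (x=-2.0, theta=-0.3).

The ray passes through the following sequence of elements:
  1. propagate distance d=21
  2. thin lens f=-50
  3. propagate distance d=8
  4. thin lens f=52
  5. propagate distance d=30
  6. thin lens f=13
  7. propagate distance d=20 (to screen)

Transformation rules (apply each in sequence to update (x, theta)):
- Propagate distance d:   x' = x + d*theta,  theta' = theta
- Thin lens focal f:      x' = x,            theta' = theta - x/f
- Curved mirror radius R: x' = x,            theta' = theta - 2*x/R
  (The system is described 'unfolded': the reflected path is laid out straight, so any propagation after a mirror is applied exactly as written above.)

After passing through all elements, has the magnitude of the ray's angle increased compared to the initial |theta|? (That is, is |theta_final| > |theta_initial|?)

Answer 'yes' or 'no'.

Initial: x=-2.0000 theta=-0.3000
After 1 (propagate distance d=21): x=-8.3000 theta=-0.3000
After 2 (thin lens f=-50): x=-8.3000 theta=-0.4660
After 3 (propagate distance d=8): x=-12.0280 theta=-0.4660
After 4 (thin lens f=52): x=-12.0280 theta=-3051/13000 (≈-0.2347)
After 5 (propagate distance d=30): x=-123947/6500 (≈-19.0688) theta=-3051/13000 (≈-0.2347)
After 6 (thin lens f=13): x=-123947/6500 (≈-19.0688) theta=208231/169000 (≈1.2321)
After 7 (propagate distance d=20 (to screen)): x=470999/84500 (≈5.5740) theta=208231/169000 (≈1.2321)
|theta_initial|=0.3000 |theta_final|=208231/169000 (≈1.2321) -> increased

Answer: yes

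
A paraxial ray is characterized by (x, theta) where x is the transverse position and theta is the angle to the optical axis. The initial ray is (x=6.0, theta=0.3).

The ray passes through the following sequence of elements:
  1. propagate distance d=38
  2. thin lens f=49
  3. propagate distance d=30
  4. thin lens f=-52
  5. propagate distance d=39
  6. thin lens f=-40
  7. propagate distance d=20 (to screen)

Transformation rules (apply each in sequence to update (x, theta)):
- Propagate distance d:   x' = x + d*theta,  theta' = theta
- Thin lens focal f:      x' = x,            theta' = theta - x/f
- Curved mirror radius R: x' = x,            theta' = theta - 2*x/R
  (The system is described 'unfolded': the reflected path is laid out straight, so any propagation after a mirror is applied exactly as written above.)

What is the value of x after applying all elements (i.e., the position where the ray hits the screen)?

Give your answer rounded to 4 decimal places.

Answer: 43.0667

Derivation:
Initial: x=6.0000 theta=0.3000
After 1 (propagate distance d=38): x=17.4000 theta=0.3000
After 2 (thin lens f=49): x=17.4000 theta=-27/490 (≈-0.0551)
After 3 (propagate distance d=30): x=3858/245 (≈15.7469) theta=-27/490 (≈-0.0551)
After 4 (thin lens f=-52): x=3858/245 (≈15.7469) theta=789/3185 (≈0.2477)
After 5 (propagate distance d=39): x=1245/49 (≈25.4082) theta=789/3185 (≈0.2477)
After 6 (thin lens f=-40): x=1245/49 (≈25.4082) theta=22497/25480 (≈0.8829)
After 7 (propagate distance d=20 (to screen)): x=54867/1274 (≈43.0667) theta=22497/25480 (≈0.8829)
Rounded to 4 decimal places: x = 43.0667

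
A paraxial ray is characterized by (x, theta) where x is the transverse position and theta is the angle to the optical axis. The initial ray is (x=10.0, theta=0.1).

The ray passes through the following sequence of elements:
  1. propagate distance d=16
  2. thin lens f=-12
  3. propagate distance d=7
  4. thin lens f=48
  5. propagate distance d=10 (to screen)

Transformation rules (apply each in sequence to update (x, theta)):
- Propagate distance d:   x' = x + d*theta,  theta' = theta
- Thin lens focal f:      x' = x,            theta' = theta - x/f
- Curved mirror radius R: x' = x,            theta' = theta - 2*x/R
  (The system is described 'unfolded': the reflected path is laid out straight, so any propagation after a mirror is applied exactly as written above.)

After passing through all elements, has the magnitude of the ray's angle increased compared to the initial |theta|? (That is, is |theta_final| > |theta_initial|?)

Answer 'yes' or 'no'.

Initial: x=10.0000 theta=0.1000
After 1 (propagate distance d=16): x=11.6000 theta=0.1000
After 2 (thin lens f=-12): x=11.6000 theta=16/15 (≈1.0667)
After 3 (propagate distance d=7): x=286/15 (≈19.0667) theta=16/15 (≈1.0667)
After 4 (thin lens f=48): x=286/15 (≈19.0667) theta=241/360 (≈0.6694)
After 5 (propagate distance d=10 (to screen)): x=4637/180 (≈25.7611) theta=241/360 (≈0.6694)
|theta_initial|=0.1000 |theta_final|=241/360 (≈0.6694) -> increased

Answer: yes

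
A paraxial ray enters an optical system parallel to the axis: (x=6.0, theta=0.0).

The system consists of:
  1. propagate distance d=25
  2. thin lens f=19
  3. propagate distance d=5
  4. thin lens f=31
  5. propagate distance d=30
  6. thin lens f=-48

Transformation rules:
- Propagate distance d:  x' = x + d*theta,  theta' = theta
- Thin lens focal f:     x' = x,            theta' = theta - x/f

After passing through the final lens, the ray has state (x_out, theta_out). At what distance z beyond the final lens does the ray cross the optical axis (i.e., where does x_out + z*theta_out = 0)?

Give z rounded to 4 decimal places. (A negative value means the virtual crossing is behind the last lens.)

Answer: -14.2939

Derivation:
Initial: x=6.0000 theta=0.0000
After 1 (propagate distance d=25): x=6.0000 theta=0.0000
After 2 (thin lens f=19): x=6.0000 theta=-6/19 (≈-0.3158)
After 3 (propagate distance d=5): x=84/19 (≈4.4211) theta=-6/19 (≈-0.3158)
After 4 (thin lens f=31): x=84/19 (≈4.4211) theta=-270/589 (≈-0.4584)
After 5 (propagate distance d=30): x=-5496/589 (≈-9.3311) theta=-270/589 (≈-0.4584)
After 6 (thin lens f=-48): x=-5496/589 (≈-9.3311) theta=-769/1178 (≈-0.6528)
z_focus = -x_out/theta_out = -(-5496/589)/(-769/1178) = -10992/769 ≈ -14.2939
Rounded to 4 decimal places: z = -14.2939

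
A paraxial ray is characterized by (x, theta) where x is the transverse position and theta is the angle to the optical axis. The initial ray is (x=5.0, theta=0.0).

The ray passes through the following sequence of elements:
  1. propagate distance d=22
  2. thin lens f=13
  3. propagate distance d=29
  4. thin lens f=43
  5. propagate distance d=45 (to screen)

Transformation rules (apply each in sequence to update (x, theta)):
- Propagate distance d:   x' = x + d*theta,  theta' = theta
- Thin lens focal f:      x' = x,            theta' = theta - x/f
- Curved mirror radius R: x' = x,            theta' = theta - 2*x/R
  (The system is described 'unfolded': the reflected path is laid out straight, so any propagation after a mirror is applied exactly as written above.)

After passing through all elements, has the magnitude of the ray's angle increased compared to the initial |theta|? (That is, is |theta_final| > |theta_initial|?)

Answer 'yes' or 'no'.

Initial: x=5.0000 theta=0.0000
After 1 (propagate distance d=22): x=5.0000 theta=0.0000
After 2 (thin lens f=13): x=5.0000 theta=-5/13 (≈-0.3846)
After 3 (propagate distance d=29): x=-80/13 (≈-6.1538) theta=-5/13 (≈-0.3846)
After 4 (thin lens f=43): x=-80/13 (≈-6.1538) theta=-135/559 (≈-0.2415)
After 5 (propagate distance d=45 (to screen)): x=-9515/559 (≈-17.0215) theta=-135/559 (≈-0.2415)
|theta_initial|=0.0000 |theta_final|=135/559 (≈0.2415) -> increased

Answer: yes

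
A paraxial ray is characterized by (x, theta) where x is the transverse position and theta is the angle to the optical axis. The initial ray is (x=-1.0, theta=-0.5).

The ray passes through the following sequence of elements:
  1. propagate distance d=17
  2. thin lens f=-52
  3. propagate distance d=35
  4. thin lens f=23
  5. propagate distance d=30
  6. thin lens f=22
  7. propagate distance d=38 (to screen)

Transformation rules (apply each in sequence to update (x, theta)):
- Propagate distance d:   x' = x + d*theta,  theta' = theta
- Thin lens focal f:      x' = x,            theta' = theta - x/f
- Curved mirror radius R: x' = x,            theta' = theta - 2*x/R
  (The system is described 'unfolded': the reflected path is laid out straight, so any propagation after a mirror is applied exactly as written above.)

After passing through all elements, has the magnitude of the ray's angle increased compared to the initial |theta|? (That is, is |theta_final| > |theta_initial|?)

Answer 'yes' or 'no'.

Answer: yes

Derivation:
Initial: x=-1.0000 theta=-0.5000
After 1 (propagate distance d=17): x=-9.5000 theta=-0.5000
After 2 (thin lens f=-52): x=-9.5000 theta=-71/104 (≈-0.6827)
After 3 (propagate distance d=35): x=-3473/104 (≈-33.3942) theta=-71/104 (≈-0.6827)
After 4 (thin lens f=23): x=-3473/104 (≈-33.3942) theta=10/13 (≈0.7692)
After 5 (propagate distance d=30): x=-1073/104 (≈-10.3173) theta=10/13 (≈0.7692)
After 6 (thin lens f=22): x=-1073/104 (≈-10.3173) theta=2833/2288 (≈1.2382)
After 7 (propagate distance d=38 (to screen)): x=5253/143 (≈36.7343) theta=2833/2288 (≈1.2382)
|theta_initial|=0.5000 |theta_final|=2833/2288 (≈1.2382) -> increased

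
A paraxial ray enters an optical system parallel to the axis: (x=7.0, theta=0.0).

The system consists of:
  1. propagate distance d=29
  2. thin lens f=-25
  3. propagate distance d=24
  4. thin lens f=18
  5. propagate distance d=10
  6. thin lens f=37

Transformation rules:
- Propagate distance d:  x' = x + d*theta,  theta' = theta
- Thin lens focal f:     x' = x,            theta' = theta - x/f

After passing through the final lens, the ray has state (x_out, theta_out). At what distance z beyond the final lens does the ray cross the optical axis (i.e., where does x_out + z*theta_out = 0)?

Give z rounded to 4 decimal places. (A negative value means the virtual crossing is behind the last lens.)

Initial: x=7.0000 theta=0.0000
After 1 (propagate distance d=29): x=7.0000 theta=0.0000
After 2 (thin lens f=-25): x=7.0000 theta=0.2800
After 3 (propagate distance d=24): x=13.7200 theta=0.2800
After 4 (thin lens f=18): x=13.7200 theta=-217/450 (≈-0.4822)
After 5 (propagate distance d=10): x=2002/225 (≈8.8978) theta=-217/450 (≈-0.4822)
After 6 (thin lens f=37): x=2002/225 (≈8.8978) theta=-1337/1850 (≈-0.7227)
z_focus = -x_out/theta_out = -(2002/225)/(-1337/1850) = 21164/1719 ≈ 12.3118
Rounded to 4 decimal places: z = 12.3118

Answer: 12.3118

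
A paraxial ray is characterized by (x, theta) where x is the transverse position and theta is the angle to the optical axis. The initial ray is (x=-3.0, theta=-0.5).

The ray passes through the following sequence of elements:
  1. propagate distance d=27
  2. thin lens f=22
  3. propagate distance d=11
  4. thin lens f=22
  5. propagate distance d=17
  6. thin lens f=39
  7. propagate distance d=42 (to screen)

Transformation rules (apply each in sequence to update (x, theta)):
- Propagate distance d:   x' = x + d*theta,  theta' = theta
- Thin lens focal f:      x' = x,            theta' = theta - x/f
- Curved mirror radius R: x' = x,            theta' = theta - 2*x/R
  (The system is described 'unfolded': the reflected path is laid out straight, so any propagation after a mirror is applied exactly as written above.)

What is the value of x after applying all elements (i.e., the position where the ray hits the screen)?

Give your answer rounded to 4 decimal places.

Answer: 36.6635

Derivation:
Initial: x=-3.0000 theta=-0.5000
After 1 (propagate distance d=27): x=-16.5000 theta=-0.5000
After 2 (thin lens f=22): x=-16.5000 theta=0.2500
After 3 (propagate distance d=11): x=-13.7500 theta=0.2500
After 4 (thin lens f=22): x=-13.7500 theta=0.8750
After 5 (propagate distance d=17): x=1.1250 theta=0.8750
After 6 (thin lens f=39): x=1.1250 theta=11/13 (≈0.8462)
After 7 (propagate distance d=42 (to screen)): x=3813/104 (≈36.6635) theta=11/13 (≈0.8462)
Rounded to 4 decimal places: x = 36.6635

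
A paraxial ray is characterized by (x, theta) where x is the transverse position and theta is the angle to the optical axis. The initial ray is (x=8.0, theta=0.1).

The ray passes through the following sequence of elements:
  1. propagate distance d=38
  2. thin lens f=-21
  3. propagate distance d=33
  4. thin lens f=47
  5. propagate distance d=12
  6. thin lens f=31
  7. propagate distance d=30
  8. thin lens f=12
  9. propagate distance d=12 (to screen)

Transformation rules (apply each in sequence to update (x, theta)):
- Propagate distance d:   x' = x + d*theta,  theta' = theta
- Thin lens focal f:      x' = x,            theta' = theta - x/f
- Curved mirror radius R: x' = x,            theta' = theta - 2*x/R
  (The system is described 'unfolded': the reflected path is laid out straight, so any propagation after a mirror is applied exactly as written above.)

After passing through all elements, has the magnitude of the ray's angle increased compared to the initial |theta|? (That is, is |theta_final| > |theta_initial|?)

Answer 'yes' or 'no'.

Answer: yes

Derivation:
Initial: x=8.0000 theta=0.1000
After 1 (propagate distance d=38): x=11.8000 theta=0.1000
After 2 (thin lens f=-21): x=11.8000 theta=139/210 (≈0.6619)
After 3 (propagate distance d=33): x=471/14 (≈33.6429) theta=139/210 (≈0.6619)
After 4 (thin lens f=47): x=471/14 (≈33.6429) theta=-38/705 (≈-0.0539)
After 5 (propagate distance d=12): x=108557/3290 (≈32.9960) theta=-38/705 (≈-0.0539)
After 6 (thin lens f=31): x=108557/3290 (≈32.9960) theta=-342163/305970 (≈-1.1183)
After 7 (propagate distance d=30): x=-56363/101990 (≈-0.5526) theta=-342163/305970 (≈-1.1183)
After 8 (thin lens f=12): x=-56363/101990 (≈-0.5526) theta=-1312289/1223880 (≈-1.0722)
After 9 (propagate distance d=12 (to screen)): x=-684326/50995 (≈-13.4195) theta=-1312289/1223880 (≈-1.0722)
|theta_initial|=0.1000 |theta_final|=1312289/1223880 (≈1.0722) -> increased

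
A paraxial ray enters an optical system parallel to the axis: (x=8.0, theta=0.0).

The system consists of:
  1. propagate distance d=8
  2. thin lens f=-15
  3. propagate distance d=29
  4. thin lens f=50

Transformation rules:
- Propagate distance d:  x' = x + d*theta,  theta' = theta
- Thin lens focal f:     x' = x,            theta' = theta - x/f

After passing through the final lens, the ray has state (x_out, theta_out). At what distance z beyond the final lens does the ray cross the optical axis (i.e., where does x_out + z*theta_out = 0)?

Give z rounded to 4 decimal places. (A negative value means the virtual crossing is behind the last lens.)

Answer: -366.6667

Derivation:
Initial: x=8.0000 theta=0.0000
After 1 (propagate distance d=8): x=8.0000 theta=0.0000
After 2 (thin lens f=-15): x=8.0000 theta=8/15 (≈0.5333)
After 3 (propagate distance d=29): x=352/15 (≈23.4667) theta=8/15 (≈0.5333)
After 4 (thin lens f=50): x=352/15 (≈23.4667) theta=0.0640
z_focus = -x_out/theta_out = -(352/15)/(0.0640) = -1100/3 ≈ -366.6667
Rounded to 4 decimal places: z = -366.6667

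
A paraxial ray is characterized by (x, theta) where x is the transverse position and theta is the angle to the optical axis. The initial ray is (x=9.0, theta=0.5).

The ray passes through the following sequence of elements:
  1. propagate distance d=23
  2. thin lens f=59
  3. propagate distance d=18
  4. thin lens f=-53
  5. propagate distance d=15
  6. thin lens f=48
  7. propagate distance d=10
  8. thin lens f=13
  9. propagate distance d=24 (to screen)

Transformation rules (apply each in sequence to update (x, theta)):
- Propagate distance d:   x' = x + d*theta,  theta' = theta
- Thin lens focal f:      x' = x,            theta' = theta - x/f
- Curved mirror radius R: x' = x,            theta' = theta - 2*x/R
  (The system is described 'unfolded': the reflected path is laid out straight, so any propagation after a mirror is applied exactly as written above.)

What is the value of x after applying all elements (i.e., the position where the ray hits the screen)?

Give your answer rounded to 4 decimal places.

Initial: x=9.0000 theta=0.5000
After 1 (propagate distance d=23): x=20.5000 theta=0.5000
After 2 (thin lens f=59): x=20.5000 theta=9/59 (≈0.1525)
After 3 (propagate distance d=18): x=2743/118 (≈23.2458) theta=9/59 (≈0.1525)
After 4 (thin lens f=-53): x=2743/118 (≈23.2458) theta=3697/6254 (≈0.5911)
After 5 (propagate distance d=15): x=100417/3127 (≈32.1129) theta=3697/6254 (≈0.5911)
After 6 (thin lens f=48): x=100417/3127 (≈32.1129) theta=-11689/150096 (≈-0.0779)
After 7 (propagate distance d=10): x=39857/1272 (≈31.3341) theta=-11689/150096 (≈-0.0779)
After 8 (thin lens f=13): x=39857/1272 (≈31.3341) theta=-1618361/650416 (≈-2.4882)
After 9 (propagate distance d=24 (to screen)): x=-27690677/975624 (≈-28.3825) theta=-1618361/650416 (≈-2.4882)
Rounded to 4 decimal places: x = -28.3825

Answer: -28.3825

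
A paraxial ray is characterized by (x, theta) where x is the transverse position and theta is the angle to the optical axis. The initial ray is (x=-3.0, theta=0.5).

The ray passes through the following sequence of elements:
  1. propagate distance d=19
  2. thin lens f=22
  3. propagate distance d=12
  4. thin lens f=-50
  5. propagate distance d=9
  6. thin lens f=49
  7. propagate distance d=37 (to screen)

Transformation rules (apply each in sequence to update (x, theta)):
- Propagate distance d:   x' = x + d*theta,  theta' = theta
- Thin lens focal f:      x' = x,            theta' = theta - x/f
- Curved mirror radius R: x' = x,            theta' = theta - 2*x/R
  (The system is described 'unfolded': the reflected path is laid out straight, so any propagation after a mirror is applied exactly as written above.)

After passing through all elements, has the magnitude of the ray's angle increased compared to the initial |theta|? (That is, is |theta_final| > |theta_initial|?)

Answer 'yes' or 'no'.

Initial: x=-3.0000 theta=0.5000
After 1 (propagate distance d=19): x=6.5000 theta=0.5000
After 2 (thin lens f=22): x=6.5000 theta=9/44 (≈0.2045)
After 3 (propagate distance d=12): x=197/22 (≈8.9545) theta=9/44 (≈0.2045)
After 4 (thin lens f=-50): x=197/22 (≈8.9545) theta=211/550 (≈0.3836)
After 5 (propagate distance d=9): x=3412/275 (≈12.4073) theta=211/550 (≈0.3836)
After 6 (thin lens f=49): x=3412/275 (≈12.4073) theta=703/5390 (≈0.1304)
After 7 (propagate distance d=37 (to screen)): x=42221/2450 (≈17.2331) theta=703/5390 (≈0.1304)
|theta_initial|=0.5000 |theta_final|=703/5390 (≈0.1304) -> not increased

Answer: no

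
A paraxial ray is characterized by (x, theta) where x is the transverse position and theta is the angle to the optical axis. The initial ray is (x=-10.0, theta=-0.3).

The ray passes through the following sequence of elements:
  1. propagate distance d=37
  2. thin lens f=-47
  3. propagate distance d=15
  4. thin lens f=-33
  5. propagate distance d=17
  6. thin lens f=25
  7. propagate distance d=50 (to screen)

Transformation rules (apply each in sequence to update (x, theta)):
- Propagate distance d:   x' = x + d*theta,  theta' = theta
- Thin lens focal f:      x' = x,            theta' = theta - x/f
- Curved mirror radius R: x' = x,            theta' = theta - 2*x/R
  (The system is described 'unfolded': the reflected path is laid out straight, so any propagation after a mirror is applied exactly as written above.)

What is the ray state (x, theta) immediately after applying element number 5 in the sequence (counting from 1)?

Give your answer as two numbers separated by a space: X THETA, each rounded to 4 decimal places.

Answer: -61.7229 -1.7288

Derivation:
Initial: x=-10.0000 theta=-0.3000
After 1 (propagate distance d=37): x=-21.1000 theta=-0.3000
After 2 (thin lens f=-47): x=-21.1000 theta=-176/235 (≈-0.7489)
After 3 (propagate distance d=15): x=-15197/470 (≈-32.3340) theta=-176/235 (≈-0.7489)
After 4 (thin lens f=-33): x=-15197/470 (≈-32.3340) theta=-26813/15510 (≈-1.7288)
After 5 (propagate distance d=17): x=-478661/7755 (≈-61.7229) theta=-26813/15510 (≈-1.7288)
Rounded to 4 decimal places: x = -61.7229, theta = -1.7288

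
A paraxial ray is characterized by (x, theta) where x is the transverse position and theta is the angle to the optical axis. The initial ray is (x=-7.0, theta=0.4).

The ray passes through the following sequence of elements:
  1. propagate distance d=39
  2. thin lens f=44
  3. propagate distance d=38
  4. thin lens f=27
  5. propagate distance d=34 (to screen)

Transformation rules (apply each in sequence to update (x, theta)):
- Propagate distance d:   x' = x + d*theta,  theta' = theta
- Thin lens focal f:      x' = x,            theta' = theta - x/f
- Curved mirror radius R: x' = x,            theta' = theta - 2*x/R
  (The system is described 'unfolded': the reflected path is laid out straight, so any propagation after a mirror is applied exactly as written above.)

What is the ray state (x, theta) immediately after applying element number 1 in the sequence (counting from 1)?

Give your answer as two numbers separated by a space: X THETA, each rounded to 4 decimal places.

Initial: x=-7.0000 theta=0.4000
After 1 (propagate distance d=39): x=8.6000 theta=0.4000
Rounded to 4 decimal places: x = 8.6000, theta = 0.4000

Answer: 8.6000 0.4000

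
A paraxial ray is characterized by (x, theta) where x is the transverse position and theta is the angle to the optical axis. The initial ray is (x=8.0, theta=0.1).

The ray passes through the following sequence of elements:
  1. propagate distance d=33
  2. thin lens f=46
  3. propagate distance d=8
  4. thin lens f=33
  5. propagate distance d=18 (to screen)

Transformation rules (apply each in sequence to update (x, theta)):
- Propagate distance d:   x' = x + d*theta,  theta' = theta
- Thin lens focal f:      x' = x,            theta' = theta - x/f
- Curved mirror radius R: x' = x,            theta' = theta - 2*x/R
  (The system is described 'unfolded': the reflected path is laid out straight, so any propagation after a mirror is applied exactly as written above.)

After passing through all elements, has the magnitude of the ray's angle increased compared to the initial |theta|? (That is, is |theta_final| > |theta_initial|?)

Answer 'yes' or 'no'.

Answer: yes

Derivation:
Initial: x=8.0000 theta=0.1000
After 1 (propagate distance d=33): x=11.3000 theta=0.1000
After 2 (thin lens f=46): x=11.3000 theta=-67/460 (≈-0.1457)
After 3 (propagate distance d=8): x=2331/230 (≈10.1348) theta=-67/460 (≈-0.1457)
After 4 (thin lens f=33): x=2331/230 (≈10.1348) theta=-2291/5060 (≈-0.4528)
After 5 (propagate distance d=18 (to screen)): x=2511/1265 (≈1.9850) theta=-2291/5060 (≈-0.4528)
|theta_initial|=0.1000 |theta_final|=2291/5060 (≈0.4528) -> increased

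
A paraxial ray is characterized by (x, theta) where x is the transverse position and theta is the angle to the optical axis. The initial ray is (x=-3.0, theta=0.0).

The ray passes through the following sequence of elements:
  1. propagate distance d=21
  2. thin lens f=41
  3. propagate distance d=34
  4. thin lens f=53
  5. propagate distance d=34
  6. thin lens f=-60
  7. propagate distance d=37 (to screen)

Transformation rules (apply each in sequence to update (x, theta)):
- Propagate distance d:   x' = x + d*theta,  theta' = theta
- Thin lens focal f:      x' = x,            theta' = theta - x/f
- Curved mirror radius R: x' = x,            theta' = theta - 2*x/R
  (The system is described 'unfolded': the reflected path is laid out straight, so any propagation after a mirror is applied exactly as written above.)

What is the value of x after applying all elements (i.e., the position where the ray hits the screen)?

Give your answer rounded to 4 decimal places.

Initial: x=-3.0000 theta=0.0000
After 1 (propagate distance d=21): x=-3.0000 theta=0.0000
After 2 (thin lens f=41): x=-3.0000 theta=3/41 (≈0.0732)
After 3 (propagate distance d=34): x=-21/41 (≈-0.5122) theta=3/41 (≈0.0732)
After 4 (thin lens f=53): x=-21/41 (≈-0.5122) theta=180/2173 (≈0.0828)
After 5 (propagate distance d=34): x=5007/2173 (≈2.3042) theta=180/2173 (≈0.0828)
After 6 (thin lens f=-60): x=5007/2173 (≈2.3042) theta=5269/43460 (≈0.1212)
After 7 (propagate distance d=37 (to screen)): x=295093/43460 (≈6.7900) theta=5269/43460 (≈0.1212)
Rounded to 4 decimal places: x = 6.7900

Answer: 6.7900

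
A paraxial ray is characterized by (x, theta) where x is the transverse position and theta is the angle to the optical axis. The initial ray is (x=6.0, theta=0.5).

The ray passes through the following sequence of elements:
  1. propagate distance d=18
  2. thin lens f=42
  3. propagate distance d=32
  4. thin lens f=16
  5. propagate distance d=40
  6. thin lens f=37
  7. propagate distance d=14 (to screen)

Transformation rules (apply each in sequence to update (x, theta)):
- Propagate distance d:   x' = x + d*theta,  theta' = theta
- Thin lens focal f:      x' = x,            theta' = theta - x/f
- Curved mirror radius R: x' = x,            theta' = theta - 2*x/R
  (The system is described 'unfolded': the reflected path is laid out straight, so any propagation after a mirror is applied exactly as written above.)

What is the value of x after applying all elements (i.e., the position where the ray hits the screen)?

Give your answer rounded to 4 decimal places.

Answer: -29.8219

Derivation:
Initial: x=6.0000 theta=0.5000
After 1 (propagate distance d=18): x=15.0000 theta=0.5000
After 2 (thin lens f=42): x=15.0000 theta=1/7 (≈0.1429)
After 3 (propagate distance d=32): x=137/7 (≈19.5714) theta=1/7 (≈0.1429)
After 4 (thin lens f=16): x=137/7 (≈19.5714) theta=-121/112 (≈-1.0804)
After 5 (propagate distance d=40): x=-331/14 (≈-23.6429) theta=-121/112 (≈-1.0804)
After 6 (thin lens f=37): x=-331/14 (≈-23.6429) theta=-1829/4144 (≈-0.4414)
After 7 (propagate distance d=14 (to screen)): x=-61791/2072 (≈-29.8219) theta=-1829/4144 (≈-0.4414)
Rounded to 4 decimal places: x = -29.8219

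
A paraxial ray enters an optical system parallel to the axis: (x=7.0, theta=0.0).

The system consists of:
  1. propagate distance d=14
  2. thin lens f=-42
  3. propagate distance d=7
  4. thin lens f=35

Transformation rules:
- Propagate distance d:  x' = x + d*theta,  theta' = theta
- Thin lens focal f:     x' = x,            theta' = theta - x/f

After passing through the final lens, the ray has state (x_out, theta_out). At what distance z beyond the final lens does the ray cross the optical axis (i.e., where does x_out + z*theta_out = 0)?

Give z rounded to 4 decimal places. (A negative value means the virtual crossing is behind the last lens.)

Answer: 122.5000

Derivation:
Initial: x=7.0000 theta=0.0000
After 1 (propagate distance d=14): x=7.0000 theta=0.0000
After 2 (thin lens f=-42): x=7.0000 theta=1/6 (≈0.1667)
After 3 (propagate distance d=7): x=49/6 (≈8.1667) theta=1/6 (≈0.1667)
After 4 (thin lens f=35): x=49/6 (≈8.1667) theta=-1/15 (≈-0.0667)
z_focus = -x_out/theta_out = -(49/6)/(-1/15) = 122.5000
Rounded to 4 decimal places: z = 122.5000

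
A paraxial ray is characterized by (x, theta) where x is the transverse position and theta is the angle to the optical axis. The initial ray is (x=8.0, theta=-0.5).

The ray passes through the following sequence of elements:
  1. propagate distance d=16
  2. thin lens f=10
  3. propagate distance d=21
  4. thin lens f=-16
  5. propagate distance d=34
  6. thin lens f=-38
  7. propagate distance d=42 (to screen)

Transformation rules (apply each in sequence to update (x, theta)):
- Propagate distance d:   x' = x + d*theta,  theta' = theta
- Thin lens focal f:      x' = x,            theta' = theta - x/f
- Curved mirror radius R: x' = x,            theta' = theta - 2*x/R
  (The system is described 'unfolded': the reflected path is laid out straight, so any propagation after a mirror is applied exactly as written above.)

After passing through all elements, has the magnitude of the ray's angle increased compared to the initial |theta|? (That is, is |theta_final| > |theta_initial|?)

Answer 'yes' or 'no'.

Answer: yes

Derivation:
Initial: x=8.0000 theta=-0.5000
After 1 (propagate distance d=16): x=0.0000 theta=-0.5000
After 2 (thin lens f=10): x=0.0000 theta=-0.5000
After 3 (propagate distance d=21): x=-10.5000 theta=-0.5000
After 4 (thin lens f=-16): x=-10.5000 theta=-37/32 (≈-1.1563)
After 5 (propagate distance d=34): x=-49.8125 theta=-37/32 (≈-1.1563)
After 6 (thin lens f=-38): x=-49.8125 theta=-375/152 (≈-2.4671)
After 7 (propagate distance d=42 (to screen)): x=-46643/304 (≈-153.4309) theta=-375/152 (≈-2.4671)
|theta_initial|=0.5000 |theta_final|=375/152 (≈2.4671) -> increased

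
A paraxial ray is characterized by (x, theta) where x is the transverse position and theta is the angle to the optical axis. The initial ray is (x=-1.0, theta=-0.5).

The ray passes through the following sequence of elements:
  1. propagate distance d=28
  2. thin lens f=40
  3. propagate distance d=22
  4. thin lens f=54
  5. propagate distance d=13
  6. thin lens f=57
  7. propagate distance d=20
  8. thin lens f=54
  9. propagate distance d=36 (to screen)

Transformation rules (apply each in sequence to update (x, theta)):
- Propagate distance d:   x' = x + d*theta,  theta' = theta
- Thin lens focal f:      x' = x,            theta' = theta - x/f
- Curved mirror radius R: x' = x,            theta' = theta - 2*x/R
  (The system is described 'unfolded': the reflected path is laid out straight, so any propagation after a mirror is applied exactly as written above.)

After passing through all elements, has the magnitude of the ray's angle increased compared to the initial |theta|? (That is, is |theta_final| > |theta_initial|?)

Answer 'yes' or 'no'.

Initial: x=-1.0000 theta=-0.5000
After 1 (propagate distance d=28): x=-15.0000 theta=-0.5000
After 2 (thin lens f=40): x=-15.0000 theta=-0.1250
After 3 (propagate distance d=22): x=-17.7500 theta=-0.1250
After 4 (thin lens f=54): x=-17.7500 theta=11/54 (≈0.2037)
After 5 (propagate distance d=13): x=-1631/108 (≈-15.1019) theta=11/54 (≈0.2037)
After 6 (thin lens f=57): x=-1631/108 (≈-15.1019) theta=2885/6156 (≈0.4686)
After 7 (propagate distance d=20): x=-35267/6156 (≈-5.7289) theta=2885/6156 (≈0.4686)
After 8 (thin lens f=54): x=-35267/6156 (≈-5.7289) theta=191057/332424 (≈0.5747)
After 9 (propagate distance d=36 (to screen)): x=276313/18468 (≈14.9617) theta=191057/332424 (≈0.5747)
|theta_initial|=0.5000 |theta_final|=191057/332424 (≈0.5747) -> increased

Answer: yes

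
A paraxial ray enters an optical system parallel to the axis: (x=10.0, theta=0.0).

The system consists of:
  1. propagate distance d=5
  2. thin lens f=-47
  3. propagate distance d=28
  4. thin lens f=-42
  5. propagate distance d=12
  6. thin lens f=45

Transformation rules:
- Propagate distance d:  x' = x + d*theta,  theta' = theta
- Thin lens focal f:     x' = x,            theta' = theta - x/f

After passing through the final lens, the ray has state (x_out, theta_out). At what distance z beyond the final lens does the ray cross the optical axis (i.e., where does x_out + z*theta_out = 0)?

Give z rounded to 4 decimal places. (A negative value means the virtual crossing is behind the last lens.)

Initial: x=10.0000 theta=0.0000
After 1 (propagate distance d=5): x=10.0000 theta=0.0000
After 2 (thin lens f=-47): x=10.0000 theta=10/47 (≈0.2128)
After 3 (propagate distance d=28): x=750/47 (≈15.9574) theta=10/47 (≈0.2128)
After 4 (thin lens f=-42): x=750/47 (≈15.9574) theta=195/329 (≈0.5927)
After 5 (propagate distance d=12): x=7590/329 (≈23.0699) theta=195/329 (≈0.5927)
After 6 (thin lens f=45): x=7590/329 (≈23.0699) theta=79/987 (≈0.0800)
z_focus = -x_out/theta_out = -(7590/329)/(79/987) = -22770/79 ≈ -288.2278
Rounded to 4 decimal places: z = -288.2278

Answer: -288.2278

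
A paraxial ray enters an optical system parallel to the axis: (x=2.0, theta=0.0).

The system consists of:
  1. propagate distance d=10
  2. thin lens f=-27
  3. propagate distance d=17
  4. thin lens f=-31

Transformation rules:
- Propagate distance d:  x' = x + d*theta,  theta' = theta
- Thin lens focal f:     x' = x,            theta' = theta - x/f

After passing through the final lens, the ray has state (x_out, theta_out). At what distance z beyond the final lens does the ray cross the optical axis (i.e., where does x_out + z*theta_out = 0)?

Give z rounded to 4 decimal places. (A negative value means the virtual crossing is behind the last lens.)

Initial: x=2.0000 theta=0.0000
After 1 (propagate distance d=10): x=2.0000 theta=0.0000
After 2 (thin lens f=-27): x=2.0000 theta=2/27 (≈0.0741)
After 3 (propagate distance d=17): x=88/27 (≈3.2593) theta=2/27 (≈0.0741)
After 4 (thin lens f=-31): x=88/27 (≈3.2593) theta=50/279 (≈0.1792)
z_focus = -x_out/theta_out = -(88/27)/(50/279) = -1364/75 ≈ -18.1867
Rounded to 4 decimal places: z = -18.1867

Answer: -18.1867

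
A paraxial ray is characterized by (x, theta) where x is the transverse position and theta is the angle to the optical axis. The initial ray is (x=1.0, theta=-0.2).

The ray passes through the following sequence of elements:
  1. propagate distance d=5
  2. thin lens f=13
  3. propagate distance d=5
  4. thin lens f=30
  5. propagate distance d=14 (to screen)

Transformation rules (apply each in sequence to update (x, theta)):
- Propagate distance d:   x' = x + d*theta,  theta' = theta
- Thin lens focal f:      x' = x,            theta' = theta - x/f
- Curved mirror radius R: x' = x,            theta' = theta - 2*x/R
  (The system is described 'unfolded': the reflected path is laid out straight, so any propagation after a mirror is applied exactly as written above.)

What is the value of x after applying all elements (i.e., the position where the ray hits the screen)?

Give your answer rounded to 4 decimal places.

Answer: -3.3333

Derivation:
Initial: x=1.0000 theta=-0.2000
After 1 (propagate distance d=5): x=0.0000 theta=-0.2000
After 2 (thin lens f=13): x=0.0000 theta=-0.2000
After 3 (propagate distance d=5): x=-1.0000 theta=-0.2000
After 4 (thin lens f=30): x=-1.0000 theta=-1/6 (≈-0.1667)
After 5 (propagate distance d=14 (to screen)): x=-10/3 (≈-3.3333) theta=-1/6 (≈-0.1667)
Rounded to 4 decimal places: x = -3.3333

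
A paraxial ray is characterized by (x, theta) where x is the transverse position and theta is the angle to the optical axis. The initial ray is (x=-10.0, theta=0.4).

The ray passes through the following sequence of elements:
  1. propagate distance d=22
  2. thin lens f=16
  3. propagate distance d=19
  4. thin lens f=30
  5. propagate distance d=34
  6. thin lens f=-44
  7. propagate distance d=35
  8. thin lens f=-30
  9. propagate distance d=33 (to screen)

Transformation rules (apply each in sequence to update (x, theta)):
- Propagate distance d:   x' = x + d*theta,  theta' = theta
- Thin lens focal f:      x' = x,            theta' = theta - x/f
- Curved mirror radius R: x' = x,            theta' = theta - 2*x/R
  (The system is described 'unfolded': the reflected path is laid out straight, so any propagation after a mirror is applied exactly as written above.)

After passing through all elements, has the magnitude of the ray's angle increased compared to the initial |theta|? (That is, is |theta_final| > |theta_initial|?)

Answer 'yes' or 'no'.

Initial: x=-10.0000 theta=0.4000
After 1 (propagate distance d=22): x=-1.2000 theta=0.4000
After 2 (thin lens f=16): x=-1.2000 theta=0.4750
After 3 (propagate distance d=19): x=7.8250 theta=0.4750
After 4 (thin lens f=30): x=7.8250 theta=257/1200 (≈0.2142)
After 5 (propagate distance d=34): x=1133/75 (≈15.1067) theta=257/1200 (≈0.2142)
After 6 (thin lens f=-44): x=1133/75 (≈15.1067) theta=0.5575
After 7 (propagate distance d=35): x=41543/1200 (≈34.6192) theta=0.5575
After 8 (thin lens f=-30): x=41543/1200 (≈34.6192) theta=61613/36000 (≈1.7115)
After 9 (propagate distance d=33 (to screen)): x=364391/4000 (≈91.0978) theta=61613/36000 (≈1.7115)
|theta_initial|=0.4000 |theta_final|=61613/36000 (≈1.7115) -> increased

Answer: yes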